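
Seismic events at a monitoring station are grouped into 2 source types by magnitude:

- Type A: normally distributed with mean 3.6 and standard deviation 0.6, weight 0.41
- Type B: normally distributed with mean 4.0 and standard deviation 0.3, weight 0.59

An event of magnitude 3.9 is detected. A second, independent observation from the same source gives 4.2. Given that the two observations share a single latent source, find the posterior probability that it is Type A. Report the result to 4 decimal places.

0.1093

Posterior ∝ prior × likelihood, so P(k | x) ∝ π_k f_k(x); normalise over all components.
Since both observations come from the same component, the likelihood for component k is f_k(x₁)·f_k(x₂).
  p_A = [(1/(0.6·√(2π)))·exp(−(3.9−3.6)²/(2·0.6²)) = 0.664904·exp(-0.12500) = 0.586776] × [0.403285] = 0.236638
  p_B = [(1/(0.3·√(2π)))·exp(−(3.9−4.0)²/(2·0.3²)) = 1.329808·exp(-0.05556) = 1.25794] × [1.06483] = 1.33949
Prior × likelihood for each component:
  π_A·p_A = 0.41 × 0.236638 = 0.0970214
  π_B·p_B = 0.59 × 1.33949 = 0.790301
Sum: 0.0970214 + 0.790301 = 0.887322
So the posterior for Type A is 0.0970214 / 0.887322 ≈ 0.1093.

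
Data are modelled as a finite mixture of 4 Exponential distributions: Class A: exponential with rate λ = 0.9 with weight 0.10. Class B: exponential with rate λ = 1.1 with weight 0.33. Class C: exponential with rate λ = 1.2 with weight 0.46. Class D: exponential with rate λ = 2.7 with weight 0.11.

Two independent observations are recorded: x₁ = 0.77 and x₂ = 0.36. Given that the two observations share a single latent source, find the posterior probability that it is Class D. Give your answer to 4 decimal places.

0.1074

The responsibility of component k is π_k f_k(x) divided by Σ_j π_j f_j(x).
Since both observations come from the same component, the likelihood for component k is f_k(x₁)·f_k(x₂).
  p_A = [0.450066] × [0.650925] = 0.292959
  p_B = [0.471569] × [0.740307] = 0.349106
  p_C = [0.476314] × [0.779051] = 0.371073
  p_D = [0.337649] × [1.02148] = 0.344901
Prior × likelihood for each component:
  π_A·p_A = 0.10 × 0.292959 = 0.0292959
  π_B·p_B = 0.33 × 0.349106 = 0.115205
  π_C·p_C = 0.46 × 0.371073 = 0.170694
  π_D·p_D = 0.11 × 0.344901 = 0.0379392
Denominator: 0.0292959 + 0.115205 + 0.170694 + 0.0379392 = 0.353134
P(Class D | x₁,x₂) = 0.0379392 / 0.353134 ≈ 0.1074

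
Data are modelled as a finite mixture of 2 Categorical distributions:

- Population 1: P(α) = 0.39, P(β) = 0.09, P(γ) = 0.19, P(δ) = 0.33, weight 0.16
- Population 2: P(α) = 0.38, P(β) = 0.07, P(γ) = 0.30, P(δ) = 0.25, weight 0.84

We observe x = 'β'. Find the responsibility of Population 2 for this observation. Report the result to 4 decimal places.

The responsibility of component k is π_k f_k(x) divided by Σ_j π_j f_j(x).
Categorical probabilities:
  f_1 = P(β | comp) = 0.09
  f_2 = P(β | comp) = 0.07
Weight by the priors:
  π_1·f_1 = 0.16 × 0.09 = 0.0144
  π_2·f_2 = 0.84 × 0.07 = 0.0588
Sum: 0.0144 + 0.0588 = 0.0732
Responsibility of Population 2: 0.0588 / 0.0732 ≈ 0.8033

0.8033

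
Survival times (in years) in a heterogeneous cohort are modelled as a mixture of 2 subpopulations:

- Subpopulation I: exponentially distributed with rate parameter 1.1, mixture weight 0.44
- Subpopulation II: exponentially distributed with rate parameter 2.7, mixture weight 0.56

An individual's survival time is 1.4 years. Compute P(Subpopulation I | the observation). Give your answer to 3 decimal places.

0.750

Posterior ∝ prior × likelihood, so P(k | x) ∝ π_k f_k(x); normalise over all components.
Exponential densities:
  p_I = 0.235819
  p_II = 0.0616213
Unnormalised posteriors:
  π_I·p_I = 0.44 × 0.235819 = 0.10376
  π_II·p_II = 0.56 × 0.0616213 = 0.0345079
Evidence: 0.10376 + 0.0345079 = 0.138268
So the posterior for Subpopulation I is 0.10376 / 0.138268 ≈ 0.750.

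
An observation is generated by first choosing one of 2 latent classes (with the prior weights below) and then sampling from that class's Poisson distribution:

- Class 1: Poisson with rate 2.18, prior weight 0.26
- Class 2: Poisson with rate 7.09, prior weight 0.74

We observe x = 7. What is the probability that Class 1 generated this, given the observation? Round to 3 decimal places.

0.012

P(component k | x) = P(Z=k)·f_k(x) / marginal(x), where marginal(x) = Σ_j P(Z=j)·f_j(x).
Component likelihoods at x = 7:
  f_1 = 0.00524811
  f_2 = 0.148917
Unnormalised posteriors:
  P(Z=1)·f_1 = 0.26 × 0.00524811 = 0.00136451
  P(Z=2)·f_2 = 0.74 × 0.148917 = 0.110199
Marginal: 0.00136451 + 0.110199 = 0.111563
So the posterior for Class 1 is 0.00136451 / 0.111563 ≈ 0.012.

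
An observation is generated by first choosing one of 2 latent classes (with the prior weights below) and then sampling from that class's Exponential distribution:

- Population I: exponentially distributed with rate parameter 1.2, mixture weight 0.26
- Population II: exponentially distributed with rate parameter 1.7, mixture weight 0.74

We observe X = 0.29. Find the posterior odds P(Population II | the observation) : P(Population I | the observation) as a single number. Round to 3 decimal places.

Posterior odds = (P(Z=i) f_i(x)) / (P(Z=j) f_j(x)); the normalising sum cancels.
Component likelihoods at x = 0.29:
  L_I = 1.2·e^(−1.2·0.29) = 1.2·e^(−0.3480) = 0.847319
  L_II = 1.7·e^(−1.7·0.29) = 1.7·e^(−0.4930) = 1.03835
0.768375 / 0.220303 ≈ 3.488

3.488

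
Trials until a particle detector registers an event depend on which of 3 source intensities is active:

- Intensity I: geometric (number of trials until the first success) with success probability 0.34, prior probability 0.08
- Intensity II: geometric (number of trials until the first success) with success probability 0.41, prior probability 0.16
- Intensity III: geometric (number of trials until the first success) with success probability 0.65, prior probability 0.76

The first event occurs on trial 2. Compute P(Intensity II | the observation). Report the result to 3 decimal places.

0.169

Posterior ∝ prior × likelihood, so P(k | x) ∝ P(Z=k) f_k(x); normalise over all components.
Geometric probabilities:
  p_I = 0.34·(1−0.34)^1 = 0.34·0.66 = 0.2244
  p_II = 0.41·(1−0.41)^1 = 0.41·0.59 = 0.2419
  p_III = 0.65·(1−0.65)^1 = 0.65·0.35 = 0.2275
Weight by the priors:
  P(Z=I)·p_I = 0.08 × 0.2244 = 0.017952
  P(Z=II)·p_II = 0.16 × 0.2419 = 0.038704
  P(Z=III)·p_III = 0.76 × 0.2275 = 0.1729
Marginal: 0.017952 + 0.038704 + 0.1729 = 0.229556
P(Intensity II | the observation) = 0.038704 / 0.229556 ≈ 0.169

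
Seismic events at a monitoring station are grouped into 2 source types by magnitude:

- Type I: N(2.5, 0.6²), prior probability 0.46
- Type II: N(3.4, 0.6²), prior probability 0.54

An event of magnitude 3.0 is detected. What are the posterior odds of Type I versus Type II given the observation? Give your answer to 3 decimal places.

0.752

The posterior odds equal the prior odds times the likelihood ratio: (π_i/π_j)·(f_i(x)/f_j(x)).
Evaluate each component's likelihood at the observed value:
  p_I = 0.469853
  p_II = 0.532413
0.216132 / 0.287503 ≈ 0.752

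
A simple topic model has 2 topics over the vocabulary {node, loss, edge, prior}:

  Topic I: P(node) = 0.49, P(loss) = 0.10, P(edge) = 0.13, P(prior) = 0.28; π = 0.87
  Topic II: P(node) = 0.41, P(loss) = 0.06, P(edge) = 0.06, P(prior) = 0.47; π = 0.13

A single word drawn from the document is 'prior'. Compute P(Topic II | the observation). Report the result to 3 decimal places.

The responsibility of component k is P(Z=k) f_k(x) divided by Σ_j P(Z=j) f_j(x).
Categorical probabilities:
  L_I = P(prior | comp) = 0.28
  L_II = P(prior | comp) = 0.47
Unnormalised posteriors:
  P(Z=I)·L_I = 0.87 × 0.28 = 0.2436
  P(Z=II)·L_II = 0.13 × 0.47 = 0.0611
Sum: 0.2436 + 0.0611 = 0.3047
Responsibility of Topic II: 0.0611 / 0.3047 ≈ 0.201

0.201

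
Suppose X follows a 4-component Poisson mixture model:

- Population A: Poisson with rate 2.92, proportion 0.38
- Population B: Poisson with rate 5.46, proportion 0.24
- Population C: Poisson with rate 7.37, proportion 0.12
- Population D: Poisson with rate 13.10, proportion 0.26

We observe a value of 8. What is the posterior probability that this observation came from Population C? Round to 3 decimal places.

0.323

P(component k | x) = P(Z=k)·f_k(x) / marginal(x), where marginal(x) = Σ_j P(Z=j)·f_j(x).
Evaluate each component's likelihood at the observed value:
  f_A = e^(−2.92)·2.92^8/8! = 0.00706972
  f_B = e^(−5.46)·5.46^8/8! = 0.0833245
  f_C = e^(−7.37)·7.37^8/8! = 0.135978
  f_D = e^(−13.10)·13.10^8/8! = 0.0439939
Prior × likelihood for each component:
  P(Z=A)·f_A = 0.38 × 0.00706972 = 0.00268649
  P(Z=B)·f_B = 0.24 × 0.0833245 = 0.0199979
  P(Z=C)·f_C = 0.12 × 0.135978 = 0.0163174
  P(Z=D)·f_D = 0.26 × 0.0439939 = 0.0114384
Denominator: 0.00268649 + 0.0199979 + 0.0163174 + 0.0114384 = 0.0504402
Responsibility of Population C: 0.0163174 / 0.0504402 ≈ 0.323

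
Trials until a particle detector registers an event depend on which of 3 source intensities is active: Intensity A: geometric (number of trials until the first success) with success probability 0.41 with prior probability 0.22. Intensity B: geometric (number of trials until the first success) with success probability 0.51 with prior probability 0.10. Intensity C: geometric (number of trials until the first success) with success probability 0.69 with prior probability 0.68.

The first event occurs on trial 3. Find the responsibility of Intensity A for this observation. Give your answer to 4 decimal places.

0.3539

P(component k | x) = w_k·f_k(x) / marginal(x), where marginal(x) = Σ_j w_j·f_j(x).
Component likelihoods at x = 3:
  f_A = 0.41·(1−0.41)^2 = 0.41·0.3481 = 0.142721
  f_B = 0.51·(1−0.51)^2 = 0.51·0.2401 = 0.122451
  f_C = 0.69·(1−0.69)^2 = 0.69·0.0961 = 0.066309
Weight by the priors:
  w_A·f_A = 0.22 × 0.142721 = 0.0313986
  w_B·f_B = 0.10 × 0.122451 = 0.0122451
  w_C·f_C = 0.68 × 0.066309 = 0.0450901
Normaliser: 0.0313986 + 0.0122451 + 0.0450901 = 0.0887338
So the posterior for Intensity A is 0.0313986 / 0.0887338 ≈ 0.3539.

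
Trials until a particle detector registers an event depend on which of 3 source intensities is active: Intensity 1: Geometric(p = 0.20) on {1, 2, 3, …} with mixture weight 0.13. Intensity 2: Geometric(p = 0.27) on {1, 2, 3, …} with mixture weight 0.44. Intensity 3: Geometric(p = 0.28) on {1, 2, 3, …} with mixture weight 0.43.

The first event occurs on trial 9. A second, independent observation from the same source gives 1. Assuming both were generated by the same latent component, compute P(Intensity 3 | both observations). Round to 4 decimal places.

The responsibility of component k is w_k f_k(x) divided by Σ_j w_j f_j(x).
Since both observations come from the same component, the likelihood for component k is f_k(x₁)·f_k(x₂).
  p_1 = [0.0335544] × [0.2] = 0.00671089
  p_2 = [0.0217744] × [0.27] = 0.00587909
  p_3 = [0.0202217] × [0.28] = 0.00566208
Prior × likelihood for each component:
  w_1·p_1 = 0.13 × 0.00671089 = 0.000872415
  w_2·p_2 = 0.44 × 0.00587909 = 0.0025868
  w_3·p_3 = 0.43 × 0.00566208 = 0.00243469
Evidence: 0.000872415 + 0.0025868 + 0.00243469 = 0.00589391
P(Intensity 3 | x) = 0.00243469 / 0.00589391 ≈ 0.4131

0.4131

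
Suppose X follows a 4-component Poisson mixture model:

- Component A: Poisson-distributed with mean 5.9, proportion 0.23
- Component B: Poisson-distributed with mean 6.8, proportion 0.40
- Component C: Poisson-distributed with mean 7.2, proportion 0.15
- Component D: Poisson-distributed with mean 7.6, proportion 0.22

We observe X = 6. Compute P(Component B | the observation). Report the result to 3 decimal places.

Apply Bayes' rule: the posterior for each component is proportional to its prior times its likelihood at x.
Component likelihoods at x = 6:
  L_A = e^(−5.9)·5.9^6/6! = 0.160488
  L_B = e^(−6.8)·6.8^6/6! = 0.152939
  L_C = e^(−7.2)·7.2^6/6! = 0.144458
  L_D = e^(−7.6)·7.6^6/6! = 0.13394
Weight by the priors:
  π_A·L_A = 0.23 × 0.160488 = 0.0369122
  π_B·L_B = 0.40 × 0.152939 = 0.0611756
  π_C·L_C = 0.15 × 0.144458 = 0.0216687
  π_D·L_D = 0.22 × 0.13394 = 0.0294668
Normaliser: 0.0369122 + 0.0611756 + 0.0216687 + 0.0294668 = 0.149223
P(Component B | 6) ≈ 0.410

0.410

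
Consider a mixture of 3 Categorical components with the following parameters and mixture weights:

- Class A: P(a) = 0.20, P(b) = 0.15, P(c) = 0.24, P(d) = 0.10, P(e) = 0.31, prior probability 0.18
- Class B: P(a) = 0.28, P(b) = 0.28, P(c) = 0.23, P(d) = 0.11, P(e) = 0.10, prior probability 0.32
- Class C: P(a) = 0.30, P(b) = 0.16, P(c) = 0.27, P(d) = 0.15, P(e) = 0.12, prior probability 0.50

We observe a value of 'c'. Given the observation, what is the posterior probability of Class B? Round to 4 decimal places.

Apply Bayes' rule: the posterior for each component is proportional to its prior times its likelihood at x.
Component likelihoods at x = 'c':
  f_A = 0.24
  f_B = 0.23
  f_C = 0.27
Multiply by the mixture weights:
  π_A·f_A = 0.18 × 0.24 = 0.0432
  π_B·f_B = 0.32 × 0.23 = 0.0736
  π_C·f_C = 0.50 × 0.27 = 0.135
Denominator: 0.0432 + 0.0736 + 0.135 = 0.2518
So the posterior for Class B is 0.0736 / 0.2518 ≈ 0.2923.

0.2923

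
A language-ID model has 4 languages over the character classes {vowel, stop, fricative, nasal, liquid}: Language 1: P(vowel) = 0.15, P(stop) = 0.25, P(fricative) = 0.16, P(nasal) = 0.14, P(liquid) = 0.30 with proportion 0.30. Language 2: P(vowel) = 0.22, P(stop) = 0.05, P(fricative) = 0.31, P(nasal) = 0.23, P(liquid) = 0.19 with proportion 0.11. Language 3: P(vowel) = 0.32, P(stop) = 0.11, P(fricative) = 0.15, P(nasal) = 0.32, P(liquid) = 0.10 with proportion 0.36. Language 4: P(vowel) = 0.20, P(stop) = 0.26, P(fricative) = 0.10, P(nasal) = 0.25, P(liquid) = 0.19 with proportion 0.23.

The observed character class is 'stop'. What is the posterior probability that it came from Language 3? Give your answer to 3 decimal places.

0.220

Posterior ∝ prior × likelihood, so P(k | x) ∝ π_k f_k(x); normalise over all components.
Component likelihoods at x = 'stop':
  p_1 = 0.25
  p_2 = 0.05
  p_3 = 0.11
  p_4 = 0.26
Unnormalised posteriors:
  π_1·p_1 = 0.30 × 0.25 = 0.075
  π_2·p_2 = 0.11 × 0.05 = 0.0055
  π_3·p_3 = 0.36 × 0.11 = 0.0396
  π_4·p_4 = 0.23 × 0.26 = 0.0598
Marginal: 0.075 + 0.0055 + 0.0396 + 0.0598 = 0.1799
Responsibility of Language 3: 0.0396 / 0.1799 ≈ 0.220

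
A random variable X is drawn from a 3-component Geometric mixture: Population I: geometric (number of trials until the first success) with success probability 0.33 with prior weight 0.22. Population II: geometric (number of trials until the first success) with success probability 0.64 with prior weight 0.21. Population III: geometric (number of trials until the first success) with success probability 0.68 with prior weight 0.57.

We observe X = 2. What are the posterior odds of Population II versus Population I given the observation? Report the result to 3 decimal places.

0.995

Only the two components matter; the odds are (P(Z=i) f_i(x)) / (P(Z=j) f_j(x)).
Evaluate each component's likelihood at the observed value:
  f_I = 0.33·(1−0.33)^1 = 0.33·0.67 = 0.2211
  f_II = 0.64·(1−0.64)^1 = 0.64·0.36 = 0.2304
  f_III = 0.68·(1−0.68)^1 = 0.68·0.32 = 0.2176
Odds = (0.21/0.22) × (0.2304/0.2211) = 0.954545 × 1.04206 ≈ 0.995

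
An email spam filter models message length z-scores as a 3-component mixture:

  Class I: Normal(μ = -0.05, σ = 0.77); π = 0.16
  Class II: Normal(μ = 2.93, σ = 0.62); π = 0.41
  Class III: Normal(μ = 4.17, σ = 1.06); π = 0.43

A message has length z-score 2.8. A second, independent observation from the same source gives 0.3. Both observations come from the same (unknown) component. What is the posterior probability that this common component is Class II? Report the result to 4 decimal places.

0.2157

Posterior ∝ prior × likelihood, so P(k | x) ∝ π_k f_k(x); normalise over all components.
Since both observations come from the same component, the likelihood for component k is f_k(x₁)·f_k(x₂).
  p_I = [(1/(0.77·√(2π)))·exp(−(2.8−-0.05)²/(2·0.77²)) = 0.518107·exp(-6.84981) = 0.000549018] × [0.467255] = 0.000256531
  p_II = [(1/(0.62·√(2π)))·exp(−(2.8−2.93)²/(2·0.62²)) = 0.643455·exp(-0.02198) = 0.629465] × [7.96466e-05] = 5.01348e-05
  p_III = [(1/(1.06·√(2π)))·exp(−(2.8−4.17)²/(2·1.06²)) = 0.376361·exp(-0.83522) = 0.163258] × [0.000479915] = 7.83499e-05
Unnormalised posteriors:
  π_I·p_I = 0.16 × 0.000256531 = 4.1045e-05
  π_II·p_II = 0.41 × 5.01348e-05 = 2.05552e-05
  π_III·p_III = 0.43 × 7.83499e-05 = 3.36905e-05
Marginal: 4.1045e-05 + 2.05552e-05 + 3.36905e-05 = 9.52907e-05
P(Class II | data) = 2.05552e-05 / 9.52907e-05 ≈ 0.2157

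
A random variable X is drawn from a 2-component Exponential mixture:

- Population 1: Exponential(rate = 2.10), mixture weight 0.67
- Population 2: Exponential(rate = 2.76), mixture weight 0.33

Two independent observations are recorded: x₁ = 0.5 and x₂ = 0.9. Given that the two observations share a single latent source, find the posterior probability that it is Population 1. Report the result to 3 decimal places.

By Bayes' theorem, P(k | x) = π_k f_k(x) / Σ_j π_j f_j(x).
Since both observations come from the same component, the likelihood for component k is f_k(x₁)·f_k(x₂).
  L_1 = [2.10·e^(−2.10·0.5) = 2.10·e^(−1.0500) = 0.734869] × [0.317251] = 0.233138
  L_2 = [2.76·e^(−2.76·0.5) = 2.76·e^(−1.3800) = 0.694357] × [0.230209] = 0.159847
Multiply by the mixture weights:
  π_1·L_1 = 0.67 × 0.233138 = 0.156202
  π_2·L_2 = 0.33 × 0.159847 = 0.0527495
Marginal: 0.156202 + 0.0527495 = 0.208952
P(Population 1 | x₁,x₂) = 0.156202 / 0.208952 ≈ 0.748

0.748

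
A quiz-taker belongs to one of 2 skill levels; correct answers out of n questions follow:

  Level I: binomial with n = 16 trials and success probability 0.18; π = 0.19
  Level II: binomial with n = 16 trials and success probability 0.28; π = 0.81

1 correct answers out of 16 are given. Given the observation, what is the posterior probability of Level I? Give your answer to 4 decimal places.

0.5147

By Bayes' theorem, P(k | x) = w_k f_k(x) / Σ_j w_j f_j(x).
Evaluate each component's likelihood at the observed value:
  p_I = 0.146757
  p_II = 0.0324538
Weight by the priors:
  w_I·p_I = 0.19 × 0.146757 = 0.0278839
  w_II·p_II = 0.81 × 0.0324538 = 0.0262876
Denominator: 0.0278839 + 0.0262876 = 0.0541715
Responsibility of Level I: 0.0278839 / 0.0541715 ≈ 0.5147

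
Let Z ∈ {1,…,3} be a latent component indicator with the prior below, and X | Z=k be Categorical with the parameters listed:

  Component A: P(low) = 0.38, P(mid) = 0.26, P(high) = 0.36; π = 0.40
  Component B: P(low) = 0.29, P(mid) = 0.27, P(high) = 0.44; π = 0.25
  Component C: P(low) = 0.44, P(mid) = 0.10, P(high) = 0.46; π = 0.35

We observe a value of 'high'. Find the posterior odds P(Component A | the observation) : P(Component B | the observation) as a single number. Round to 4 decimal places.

The posterior odds equal the prior odds times the likelihood ratio: (P(Z=i)/P(Z=j))·(f_i(x)/f_j(x)).
Evaluate each component's likelihood at the observed value:
  f_A = 0.36
  f_B = 0.44
  f_C = 0.46
Posterior odds = (P(Z=A)·f_A) / (P(Z=B)·f_B) = (0.40·0.36) / (0.25·0.44) = 0.144 / 0.11 ≈ 1.3091

1.3091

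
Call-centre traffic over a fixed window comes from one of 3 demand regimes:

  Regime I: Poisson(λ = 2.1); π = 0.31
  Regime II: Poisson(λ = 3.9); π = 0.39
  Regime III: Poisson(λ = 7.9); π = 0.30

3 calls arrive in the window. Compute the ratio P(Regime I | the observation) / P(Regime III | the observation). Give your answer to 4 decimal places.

The posterior odds equal the prior odds times the likelihood ratio: (P(Z=i)/P(Z=j))·(f_i(x)/f_j(x)).
Poisson probabilities:
  f_I = e^(−2.1)·2.1^3/3! = 0.189011
  f_II = e^(−3.9)·3.9^3/3! = 0.200122
  f_III = e^(−7.9)·7.9^3/3! = 0.0304652
Posterior odds = (P(Z=I)·f_I) / (P(Z=III)·f_III) = (0.31·0.189011) / (0.30·0.0304652) = 0.0585936 / 0.00913955 ≈ 6.4110

6.4110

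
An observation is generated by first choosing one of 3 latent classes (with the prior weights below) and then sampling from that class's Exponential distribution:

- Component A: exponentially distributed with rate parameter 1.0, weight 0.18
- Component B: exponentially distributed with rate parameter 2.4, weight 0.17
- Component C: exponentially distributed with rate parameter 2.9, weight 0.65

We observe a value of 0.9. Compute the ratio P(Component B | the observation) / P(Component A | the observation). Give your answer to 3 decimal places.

0.643

Since P(k|x) ∝ π_k f_k(x), the posterior odds are π_i f_i(x) / (π_j f_j(x)).
Evaluate each component's likelihood at the observed value:
  f_A = 1.0·e^(−1.0·0.9) = 1.0·e^(−0.9000) = 0.40657
  f_B = 2.4·e^(−2.4·0.9) = 2.4·e^(−2.1600) = 0.27678
  f_C = 2.9·e^(−2.9·0.9) = 2.9·e^(−2.6100) = 0.21325
Posterior odds = (π_B·f_B) / (π_A·f_A) = (0.17·0.27678) / (0.18·0.40657) = 0.0470526 / 0.0731825 ≈ 0.643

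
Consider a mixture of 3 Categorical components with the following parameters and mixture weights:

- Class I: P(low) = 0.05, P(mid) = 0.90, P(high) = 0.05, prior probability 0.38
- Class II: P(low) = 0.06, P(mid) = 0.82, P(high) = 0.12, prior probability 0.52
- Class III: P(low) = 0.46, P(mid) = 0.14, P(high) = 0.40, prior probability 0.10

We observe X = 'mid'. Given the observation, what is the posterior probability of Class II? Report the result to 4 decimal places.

Posterior ∝ prior × likelihood, so P(k | x) ∝ w_k f_k(x); normalise over all components.
Categorical probabilities:
  f_I = P(mid | comp) = 0.90
  f_II = P(mid | comp) = 0.82
  f_III = P(mid | comp) = 0.14
Weight by the priors:
  w_I·f_I = 0.38 × 0.9 = 0.342
  w_II·f_II = 0.52 × 0.82 = 0.4264
  w_III·f_III = 0.10 × 0.14 = 0.014
Marginal: 0.342 + 0.4264 + 0.014 = 0.7824
P(Class II | 'mid') ≈ 0.5450

0.5450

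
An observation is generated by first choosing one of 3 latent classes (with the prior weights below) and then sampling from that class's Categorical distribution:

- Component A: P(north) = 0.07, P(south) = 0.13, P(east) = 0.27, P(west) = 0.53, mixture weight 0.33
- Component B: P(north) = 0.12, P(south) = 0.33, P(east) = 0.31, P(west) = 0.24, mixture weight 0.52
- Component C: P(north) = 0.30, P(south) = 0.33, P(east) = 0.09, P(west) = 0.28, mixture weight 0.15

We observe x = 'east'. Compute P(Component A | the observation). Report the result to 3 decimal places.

0.338

Posterior ∝ prior × likelihood, so P(k | x) ∝ π_k f_k(x); normalise over all components.
Evaluate each component's likelihood at the observed value:
  L_A = P(east | comp) = 0.27
  L_B = P(east | comp) = 0.31
  L_C = P(east | comp) = 0.09
Unnormalised posteriors:
  π_A·L_A = 0.33 × 0.27 = 0.0891
  π_B·L_B = 0.52 × 0.31 = 0.1612
  π_C·L_C = 0.15 × 0.09 = 0.0135
Marginal: 0.0891 + 0.1612 + 0.0135 = 0.2638
Responsibility of Component A: 0.0891 / 0.2638 ≈ 0.338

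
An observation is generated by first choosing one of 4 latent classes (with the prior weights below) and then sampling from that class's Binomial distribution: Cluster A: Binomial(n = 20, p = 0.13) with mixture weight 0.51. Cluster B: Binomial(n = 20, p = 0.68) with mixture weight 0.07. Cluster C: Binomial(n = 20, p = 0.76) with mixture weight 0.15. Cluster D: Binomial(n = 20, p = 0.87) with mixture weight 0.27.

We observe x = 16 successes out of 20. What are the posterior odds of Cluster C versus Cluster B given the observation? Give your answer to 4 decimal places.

4.0190

The posterior odds equal the prior odds times the likelihood ratio: (w_i/w_j)·(f_i(x)/f_j(x)).
Binomial probabilities:
  f_A = C(20,16)·0.13^16·0.87^4 = 4845·6.65417e-15·0.572898 = 1.84699e-11
  f_B = C(20,16)·0.68^16·0.32^4 = 4845·0.00208998·0.0104858 = 0.106178
  f_C = C(20,16)·0.76^16·0.24^4 = 4845·0.0123885·0.00331776 = 0.199139
  f_D = C(20,16)·0.87^16·0.13^4 = 4845·0.107723·0.00028561 = 0.149065
Odds = (0.15/0.07) × (0.199139/0.106178) = 2.14286 × 1.87551 ≈ 4.0190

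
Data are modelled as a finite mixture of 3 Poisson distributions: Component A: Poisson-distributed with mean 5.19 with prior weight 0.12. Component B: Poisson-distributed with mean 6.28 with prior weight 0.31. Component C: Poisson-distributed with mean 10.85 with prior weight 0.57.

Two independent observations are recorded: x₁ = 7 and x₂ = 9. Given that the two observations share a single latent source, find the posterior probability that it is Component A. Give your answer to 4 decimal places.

By Bayes' theorem, P(k | x) = w_k f_k(x) / Σ_j w_j f_j(x).
Since both observations come from the same component, the likelihood for component k is f_k(x₁)·f_k(x₂).
  L_A = [e^(−5.19)·5.19^7/7! = 0.112138] × [0.0419522] = 0.00470443
  L_B = [e^(−6.28)·6.28^7/7! = 0.143192] × [0.078434] = 0.0112311
  L_C = [e^(−10.85)·10.85^7/7! = 0.0681526] × [0.111432] = 0.00759437
Multiply by the mixture weights:
  w_A·L_A = 0.12 × 0.00470443 = 0.000564532
  w_B·L_B = 0.31 × 0.0112311 = 0.00348164
  w_C·L_C = 0.57 × 0.00759437 = 0.00432879
Evidence: 0.000564532 + 0.00348164 + 0.00432879 = 0.00837496
So the posterior for Component A is 0.000564532 / 0.00837496 ≈ 0.0674.

0.0674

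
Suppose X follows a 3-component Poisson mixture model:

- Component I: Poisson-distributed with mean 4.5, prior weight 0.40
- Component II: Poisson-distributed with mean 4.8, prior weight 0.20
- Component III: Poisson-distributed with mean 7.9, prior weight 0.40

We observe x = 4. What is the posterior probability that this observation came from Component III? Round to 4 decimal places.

The responsibility of component k is P(Z=k) f_k(x) divided by Σ_j P(Z=j) f_j(x).
Evaluate each component's likelihood at the observed value:
  p_I = e^(−4.5)·4.5^4/4! = 0.189808
  p_II = e^(−4.8)·4.8^4/4! = 0.182029
  p_III = e^(−7.9)·7.9^4/4! = 0.0601687
Prior × likelihood for each component:
  P(Z=I)·p_I = 0.40 × 0.189808 = 0.075923
  P(Z=II)·p_II = 0.20 × 0.182029 = 0.0364058
  P(Z=III)·p_III = 0.40 × 0.0601687 = 0.0240675
Denominator: 0.075923 + 0.0364058 + 0.0240675 = 0.136396
P(Component III | data) = 0.0240675 / 0.136396 ≈ 0.1765

0.1765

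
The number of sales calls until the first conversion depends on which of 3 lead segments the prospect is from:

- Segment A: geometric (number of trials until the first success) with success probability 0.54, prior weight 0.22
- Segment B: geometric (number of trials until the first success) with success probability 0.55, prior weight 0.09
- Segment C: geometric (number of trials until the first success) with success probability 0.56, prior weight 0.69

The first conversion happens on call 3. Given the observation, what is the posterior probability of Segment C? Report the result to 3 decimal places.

0.680

Apply Bayes' rule: the posterior for each component is proportional to its prior times its likelihood at x.
Component likelihoods at x = 3:
  f_A = 0.114264
  f_B = 0.111375
  f_C = 0.108416
Unnormalised posteriors:
  π_A·f_A = 0.22 × 0.114264 = 0.0251381
  π_B·f_B = 0.09 × 0.111375 = 0.0100237
  π_C·f_C = 0.69 × 0.108416 = 0.074807
Denominator: 0.0251381 + 0.0100237 + 0.074807 = 0.109969
P(Segment C | x) = 0.074807 / 0.109969 ≈ 0.680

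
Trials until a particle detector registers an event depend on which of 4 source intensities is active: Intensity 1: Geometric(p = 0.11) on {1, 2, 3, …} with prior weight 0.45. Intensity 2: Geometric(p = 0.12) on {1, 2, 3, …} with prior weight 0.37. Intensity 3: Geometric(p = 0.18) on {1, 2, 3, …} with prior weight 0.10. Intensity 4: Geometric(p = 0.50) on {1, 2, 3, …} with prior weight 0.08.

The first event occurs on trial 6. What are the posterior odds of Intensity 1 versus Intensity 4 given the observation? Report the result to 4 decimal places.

22.1129

Only the two components matter; the odds are (π_i f_i(x)) / (π_j f_j(x)).
Evaluate each component's likelihood at the observed value:
  f_1 = 0.0614247
  f_2 = 0.0633278
  f_3 = 0.0667332
  f_4 = 0.015625
Odds = (0.45/0.08) × (0.0614247/0.015625) = 5.625 × 3.93118 ≈ 22.1129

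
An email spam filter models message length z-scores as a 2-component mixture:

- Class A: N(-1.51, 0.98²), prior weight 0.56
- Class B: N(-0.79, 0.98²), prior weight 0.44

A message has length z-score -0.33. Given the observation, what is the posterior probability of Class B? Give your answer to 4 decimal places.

0.5923

By Bayes' theorem, P(k | x) = P(Z=k) f_k(x) / Σ_j P(Z=j) f_j(x).
Component likelihoods at x = -0.33:
  f_A = (1/(0.98·√(2π)))·exp(−(-0.33−-1.51)²/(2·0.98²)) = 0.407084·exp(-0.72491) = 0.197179
  f_B = (1/(0.98·√(2π)))·exp(−(-0.33−-0.79)²/(2·0.98²)) = 0.407084·exp(-0.11016) = 0.36462
Weight by the priors:
  P(Z=A)·f_A = 0.56 × 0.197179 = 0.11042
  P(Z=B)·f_B = 0.44 × 0.36462 = 0.160433
Sum: 0.11042 + 0.160433 = 0.270853
P(Class B | the observation) ≈ 0.5923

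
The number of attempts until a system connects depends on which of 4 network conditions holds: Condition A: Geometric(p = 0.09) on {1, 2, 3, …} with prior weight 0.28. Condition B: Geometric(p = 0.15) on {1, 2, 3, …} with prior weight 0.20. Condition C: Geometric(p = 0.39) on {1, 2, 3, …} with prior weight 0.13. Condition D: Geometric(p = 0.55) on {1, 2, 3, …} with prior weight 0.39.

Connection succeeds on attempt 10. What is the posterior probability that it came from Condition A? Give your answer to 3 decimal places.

0.583

Posterior ∝ prior × likelihood, so P(k | x) ∝ π_k f_k(x); normalise over all components.
Geometric probabilities:
  L_A = 0.09·(1−0.09)^9 = 0.09·0.42793 = 0.0385137
  L_B = 0.15·(1−0.15)^9 = 0.15·0.231617 = 0.0347425
  L_C = 0.39·(1−0.39)^9 = 0.39·0.0116941 = 0.00456072
  L_D = 0.55·(1−0.55)^9 = 0.55·0.000756681 = 0.000416174
Multiply by the mixture weights:
  π_A·L_A = 0.28 × 0.0385137 = 0.0107838
  π_B·L_B = 0.20 × 0.0347425 = 0.00694851
  π_C·L_C = 0.13 × 0.00456072 = 0.000592893
  π_D·L_D = 0.39 × 0.000416174 = 0.000162308
Normaliser: 0.0107838 + 0.00694851 + 0.000592893 + 0.000162308 = 0.0184875
Responsibility of Condition A: 0.0107838 / 0.0184875 ≈ 0.583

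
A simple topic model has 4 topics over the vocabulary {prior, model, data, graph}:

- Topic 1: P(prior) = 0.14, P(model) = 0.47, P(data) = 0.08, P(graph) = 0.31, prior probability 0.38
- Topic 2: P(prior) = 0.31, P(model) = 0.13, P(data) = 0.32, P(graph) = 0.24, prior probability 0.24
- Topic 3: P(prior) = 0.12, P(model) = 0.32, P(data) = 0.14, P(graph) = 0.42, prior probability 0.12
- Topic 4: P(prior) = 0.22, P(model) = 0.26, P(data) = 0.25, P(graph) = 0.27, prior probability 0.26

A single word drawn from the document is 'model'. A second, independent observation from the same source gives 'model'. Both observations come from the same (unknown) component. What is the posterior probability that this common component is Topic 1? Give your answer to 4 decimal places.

0.7122

The responsibility of component k is π_k f_k(x) divided by Σ_j π_j f_j(x).
Since both observations come from the same component, the likelihood for component k is f_k(x₁)·f_k(x₂).
  p_1 = [0.47] × [0.47] = 0.2209
  p_2 = [0.13] × [0.13] = 0.0169
  p_3 = [0.32] × [0.32] = 0.1024
  p_4 = [0.26] × [0.26] = 0.0676
Unnormalised posteriors:
  π_1·p_1 = 0.38 × 0.2209 = 0.083942
  π_2·p_2 = 0.24 × 0.0169 = 0.004056
  π_3·p_3 = 0.12 × 0.1024 = 0.012288
  π_4·p_4 = 0.26 × 0.0676 = 0.017576
Evidence: 0.083942 + 0.004056 + 0.012288 + 0.017576 = 0.117862
So the posterior for Topic 1 is 0.083942 / 0.117862 ≈ 0.7122.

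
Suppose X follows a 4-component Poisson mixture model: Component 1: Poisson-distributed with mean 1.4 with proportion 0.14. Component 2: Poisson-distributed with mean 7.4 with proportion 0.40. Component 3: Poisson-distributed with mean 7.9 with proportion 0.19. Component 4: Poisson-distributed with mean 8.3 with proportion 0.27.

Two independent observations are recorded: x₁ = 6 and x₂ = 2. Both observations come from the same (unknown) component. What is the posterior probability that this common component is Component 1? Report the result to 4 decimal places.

The responsibility of component k is π_k f_k(x) divided by Σ_j π_j f_j(x).
Since both observations come from the same component, the likelihood for component k is f_k(x₁)·f_k(x₂).
  f_1 = [0.00257883] × [0.241665] = 0.000623214
  f_2 = [0.139405] × [0.0167361] = 0.0023331
  f_3 = [0.125171] × [0.0115691] = 0.00144811
  f_4 = [0.112847] × [0.00856016] = 0.000965993
Weight by the priors:
  π_1·f_1 = 0.14 × 0.000623214 = 8.725e-05
  π_2·f_2 = 0.40 × 0.0023331 = 0.000933239
  π_3·f_3 = 0.19 × 0.00144811 = 0.000275141
  π_4·f_4 = 0.27 × 0.000965993 = 0.000260818
Normaliser: 8.725e-05 + 0.000933239 + 0.000275141 + 0.000260818 = 0.00155645
P(Component 1 | x₁,x₂) ≈ 0.0561

0.0561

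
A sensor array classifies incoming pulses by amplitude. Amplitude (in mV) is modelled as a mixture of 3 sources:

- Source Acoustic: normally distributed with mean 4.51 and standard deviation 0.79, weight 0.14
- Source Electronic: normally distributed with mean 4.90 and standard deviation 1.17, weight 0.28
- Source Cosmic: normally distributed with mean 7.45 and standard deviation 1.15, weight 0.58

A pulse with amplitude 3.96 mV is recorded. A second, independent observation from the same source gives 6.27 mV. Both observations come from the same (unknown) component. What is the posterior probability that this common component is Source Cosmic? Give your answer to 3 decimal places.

0.028

P(component k | x) = w_k·f_k(x) / marginal(x), where marginal(x) = Σ_j w_j·f_j(x).
Since both observations come from the same component, the likelihood for component k is f_k(x₁)·f_k(x₂).
  f_Acoustic = [0.396307] × [0.0422196] = 0.016732
  f_Electronic = [0.246922] × [0.171788] = 0.0424183
  f_Cosmic = [0.00346982] × [0.204922] = 0.000711041
Weight by the priors:
  w_Acoustic·f_Acoustic = 0.14 × 0.016732 = 0.00234247
  w_Electronic·f_Electronic = 0.28 × 0.0424183 = 0.0118771
  w_Cosmic·f_Cosmic = 0.58 × 0.000711041 = 0.000412404
Sum: 0.00234247 + 0.0118771 + 0.000412404 = 0.014632
Responsibility of Source Cosmic: 0.000412404 / 0.014632 ≈ 0.028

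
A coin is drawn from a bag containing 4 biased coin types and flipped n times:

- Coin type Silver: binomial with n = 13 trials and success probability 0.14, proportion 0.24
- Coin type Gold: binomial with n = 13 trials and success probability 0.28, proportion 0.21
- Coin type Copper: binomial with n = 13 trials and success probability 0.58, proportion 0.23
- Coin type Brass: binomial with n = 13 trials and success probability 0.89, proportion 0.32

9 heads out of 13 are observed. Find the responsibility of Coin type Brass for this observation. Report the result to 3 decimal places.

P(component k | x) = π_k·f_k(x) / marginal(x), where marginal(x) = Σ_j π_j·f_j(x).
Component likelihoods at x = 9 heads out of 13:
  f_Silver = 8.08076e-06
  f_Gold = 0.00203263
  f_Copper = 0.165255
  f_Brass = 0.0366764
Weight by the priors:
  π_Silver·f_Silver = 0.24 × 8.08076e-06 = 1.93938e-06
  π_Gold·f_Gold = 0.21 × 0.00203263 = 0.000426852
  π_Copper·f_Copper = 0.23 × 0.165255 = 0.0380087
  π_Brass·f_Brass = 0.32 × 0.0366764 = 0.0117365
Sum: 1.93938e-06 + 0.000426852 + 0.0380087 + 0.0117365 = 0.0501739
Responsibility of Coin type Brass: 0.0117365 / 0.0501739 ≈ 0.234

0.234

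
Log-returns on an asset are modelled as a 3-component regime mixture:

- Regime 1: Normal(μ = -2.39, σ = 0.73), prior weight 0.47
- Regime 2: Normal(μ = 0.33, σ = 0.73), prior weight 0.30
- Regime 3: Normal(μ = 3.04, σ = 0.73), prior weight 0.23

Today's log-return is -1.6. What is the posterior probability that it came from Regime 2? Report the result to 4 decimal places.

Apply Bayes' rule: the posterior for each component is proportional to its prior times its likelihood at x.
Evaluate each component's likelihood at the observed value:
  p_1 = (1/(0.73·√(2π)))·exp(−(-1.6−-2.39)²/(2·0.73²)) = 0.546496·exp(-0.58557) = 0.304283
  p_2 = (1/(0.73·√(2π)))·exp(−(-1.6−0.33)²/(2·0.73²)) = 0.546496·exp(-3.49493) = 0.0165866
  p_3 = (1/(0.73·√(2π)))·exp(−(-1.6−3.04)²/(2·0.73²)) = 0.546496·exp(-20.20041) = 9.21848e-10
Unnormalised posteriors:
  π_1·p_1 = 0.47 × 0.304283 = 0.143013
  π_2·p_2 = 0.30 × 0.0165866 = 0.00497597
  π_3·p_3 = 0.23 × 9.21848e-10 = 2.12025e-10
Marginal: 0.143013 + 0.00497597 + 2.12025e-10 = 0.147989
So the posterior for Regime 2 is 0.00497597 / 0.147989 ≈ 0.0336.

0.0336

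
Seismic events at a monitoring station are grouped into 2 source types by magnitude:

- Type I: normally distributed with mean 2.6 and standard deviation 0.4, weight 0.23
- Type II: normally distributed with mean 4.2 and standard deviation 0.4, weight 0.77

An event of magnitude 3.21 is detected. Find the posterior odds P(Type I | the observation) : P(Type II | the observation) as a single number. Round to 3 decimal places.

Only the two components matter; the odds are (π_i f_i(x)) / (π_j f_j(x)).
Component likelihoods at x = 3.21:
  f_I = 0.311779
  f_II = 0.0466324
Posterior odds = (π_I·f_I) / (π_II·f_II) = (0.23·0.311779) / (0.77·0.0466324) = 0.0717092 / 0.0359069 ≈ 1.997

1.997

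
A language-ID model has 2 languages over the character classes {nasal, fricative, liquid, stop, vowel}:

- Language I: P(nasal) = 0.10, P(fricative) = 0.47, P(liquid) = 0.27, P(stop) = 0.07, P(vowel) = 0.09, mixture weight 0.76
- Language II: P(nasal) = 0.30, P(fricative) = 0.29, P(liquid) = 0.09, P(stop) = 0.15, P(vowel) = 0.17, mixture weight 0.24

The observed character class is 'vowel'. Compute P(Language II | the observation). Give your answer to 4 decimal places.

0.3736

The responsibility of component k is π_k f_k(x) divided by Σ_j π_j f_j(x).
Evaluate each component's likelihood at the observed value:
  L_I = 0.09
  L_II = 0.17
Weight by the priors:
  π_I·L_I = 0.76 × 0.09 = 0.0684
  π_II·L_II = 0.24 × 0.17 = 0.0408
Marginal: 0.0684 + 0.0408 = 0.1092
Responsibility of Language II: 0.0408 / 0.1092 ≈ 0.3736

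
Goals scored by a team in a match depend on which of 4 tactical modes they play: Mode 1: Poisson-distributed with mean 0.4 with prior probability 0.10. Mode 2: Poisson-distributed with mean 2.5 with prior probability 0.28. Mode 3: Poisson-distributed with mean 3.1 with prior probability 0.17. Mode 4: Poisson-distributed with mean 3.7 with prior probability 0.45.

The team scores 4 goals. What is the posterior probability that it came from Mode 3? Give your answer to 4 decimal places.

P(component k | x) = P(Z=k)·f_k(x) / marginal(x), where marginal(x) = Σ_j P(Z=j)·f_j(x).
Poisson probabilities:
  f_1 = e^(−0.4)·0.4^4/4! = 0.000715008
  f_2 = e^(−2.5)·2.5^4/4! = 0.133602
  f_3 = e^(−3.1)·3.1^4/4! = 0.17335
  f_4 = e^(−3.7)·3.7^4/4! = 0.193066
Unnormalised posteriors:
  P(Z=1)·f_1 = 0.10 × 0.000715008 = 7.15008e-05
  P(Z=2)·f_2 = 0.28 × 0.133602 = 0.0374085
  P(Z=3)·f_3 = 0.17 × 0.17335 = 0.0294694
  P(Z=4)·f_4 = 0.45 × 0.193066 = 0.0868798
Denominator: 7.15008e-05 + 0.0374085 + 0.0294694 + 0.0868798 = 0.153829
P(Mode 3 | the observation) ≈ 0.1916

0.1916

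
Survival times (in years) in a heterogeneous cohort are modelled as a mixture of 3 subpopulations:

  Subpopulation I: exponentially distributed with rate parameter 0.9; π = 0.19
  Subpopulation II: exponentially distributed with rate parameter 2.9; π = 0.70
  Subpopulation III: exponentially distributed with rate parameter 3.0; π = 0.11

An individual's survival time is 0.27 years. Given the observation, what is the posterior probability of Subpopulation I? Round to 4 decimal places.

Posterior ∝ prior × likelihood, so P(k | x) ∝ P(Z=k) f_k(x); normalise over all components.
Exponential densities:
  p_I = 0.705844
  p_II = 1.3254
  p_III = 1.33457
Weight by the priors:
  P(Z=I)·p_I = 0.19 × 0.705844 = 0.13411
  P(Z=II)·p_II = 0.70 × 1.3254 = 0.927777
  P(Z=III)·p_III = 0.11 × 1.33457 = 0.146803
Marginal: 0.13411 + 0.927777 + 0.146803 = 1.20869
P(Subpopulation I | 0.27 years) = 0.13411 / 1.20869 ≈ 0.1110

0.1110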